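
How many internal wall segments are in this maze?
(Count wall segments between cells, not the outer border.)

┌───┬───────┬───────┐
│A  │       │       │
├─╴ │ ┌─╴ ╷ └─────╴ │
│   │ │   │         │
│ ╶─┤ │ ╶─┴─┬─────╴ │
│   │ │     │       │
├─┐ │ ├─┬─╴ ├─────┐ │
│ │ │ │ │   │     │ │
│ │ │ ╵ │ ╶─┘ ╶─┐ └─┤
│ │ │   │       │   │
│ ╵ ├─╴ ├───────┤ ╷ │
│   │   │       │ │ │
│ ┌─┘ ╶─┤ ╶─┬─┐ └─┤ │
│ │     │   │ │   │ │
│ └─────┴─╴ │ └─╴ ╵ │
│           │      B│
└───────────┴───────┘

Counting internal wall segments:
Total internal walls: 63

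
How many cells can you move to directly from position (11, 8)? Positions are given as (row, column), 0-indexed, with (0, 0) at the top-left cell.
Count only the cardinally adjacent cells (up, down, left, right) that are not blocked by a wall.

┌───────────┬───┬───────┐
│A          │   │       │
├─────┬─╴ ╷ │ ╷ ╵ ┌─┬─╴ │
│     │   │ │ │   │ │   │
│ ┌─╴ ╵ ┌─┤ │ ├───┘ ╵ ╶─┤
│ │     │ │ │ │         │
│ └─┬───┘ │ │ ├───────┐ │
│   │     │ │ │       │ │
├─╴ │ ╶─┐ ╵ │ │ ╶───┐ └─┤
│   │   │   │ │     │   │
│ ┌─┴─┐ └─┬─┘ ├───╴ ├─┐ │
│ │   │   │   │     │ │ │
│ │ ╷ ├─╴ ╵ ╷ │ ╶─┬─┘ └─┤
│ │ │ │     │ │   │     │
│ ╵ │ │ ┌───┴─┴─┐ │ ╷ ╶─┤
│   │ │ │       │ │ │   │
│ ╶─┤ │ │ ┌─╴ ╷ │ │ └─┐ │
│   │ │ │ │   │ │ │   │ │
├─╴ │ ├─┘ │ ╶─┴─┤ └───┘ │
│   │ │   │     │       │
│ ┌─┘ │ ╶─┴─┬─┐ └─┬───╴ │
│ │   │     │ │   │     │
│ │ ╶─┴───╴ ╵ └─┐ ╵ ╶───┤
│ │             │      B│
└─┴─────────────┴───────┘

Checking passable neighbors of (11, 8):
Neighbors: (10, 8), (11, 9)
Count: 2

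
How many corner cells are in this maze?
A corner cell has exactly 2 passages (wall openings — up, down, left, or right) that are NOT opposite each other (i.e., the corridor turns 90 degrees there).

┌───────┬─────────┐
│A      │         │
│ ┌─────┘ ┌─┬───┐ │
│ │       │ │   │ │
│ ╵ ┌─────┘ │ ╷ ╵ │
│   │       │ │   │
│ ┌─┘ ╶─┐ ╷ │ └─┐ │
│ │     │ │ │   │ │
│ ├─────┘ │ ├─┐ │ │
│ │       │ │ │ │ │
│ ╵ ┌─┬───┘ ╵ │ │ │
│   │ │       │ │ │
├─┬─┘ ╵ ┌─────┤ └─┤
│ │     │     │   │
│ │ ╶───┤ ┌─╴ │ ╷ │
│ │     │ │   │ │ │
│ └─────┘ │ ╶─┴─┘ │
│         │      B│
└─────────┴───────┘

Counting corner cells (2 non-opposite passages):
Total corners: 30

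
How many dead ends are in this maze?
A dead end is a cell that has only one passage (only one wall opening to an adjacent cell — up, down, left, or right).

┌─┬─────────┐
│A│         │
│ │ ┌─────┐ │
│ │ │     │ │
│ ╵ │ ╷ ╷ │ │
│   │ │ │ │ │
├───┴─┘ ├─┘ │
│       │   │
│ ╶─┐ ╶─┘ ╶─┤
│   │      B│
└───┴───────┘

Checking each cell for number of passages:

Dead ends found at positions:
  (0, 0)
  (2, 2)
  (2, 4)
  (4, 1)
  (4, 5)
Total dead ends: 5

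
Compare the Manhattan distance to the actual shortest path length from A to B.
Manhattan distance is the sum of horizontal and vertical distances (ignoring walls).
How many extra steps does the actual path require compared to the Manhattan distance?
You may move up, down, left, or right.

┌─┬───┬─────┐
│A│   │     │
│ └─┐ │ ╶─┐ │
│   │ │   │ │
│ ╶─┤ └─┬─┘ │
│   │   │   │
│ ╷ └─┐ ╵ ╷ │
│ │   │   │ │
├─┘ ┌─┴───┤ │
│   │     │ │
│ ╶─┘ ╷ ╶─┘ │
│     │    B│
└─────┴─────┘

Manhattan distance: |5 - 0| + |5 - 0| = 10
Actual path length: 14
Extra steps: 14 - 10 = 4

Solution:

┌─┬───┬─────┐
│A│   │     │
│ └─┐ │ ╶─┐ │
│↓  │ │   │ │
│ ╶─┤ └─┬─┘ │
│↳ ↓│   │   │
│ ╷ └─┐ ╵ ╷ │
│ │↓  │   │ │
├─┘ ┌─┴───┤ │
│↓ ↲│↱ ↓  │ │
│ ╶─┘ ╷ ╶─┘ │
│↳ → ↑│↳ → B│
└─────┴─────┘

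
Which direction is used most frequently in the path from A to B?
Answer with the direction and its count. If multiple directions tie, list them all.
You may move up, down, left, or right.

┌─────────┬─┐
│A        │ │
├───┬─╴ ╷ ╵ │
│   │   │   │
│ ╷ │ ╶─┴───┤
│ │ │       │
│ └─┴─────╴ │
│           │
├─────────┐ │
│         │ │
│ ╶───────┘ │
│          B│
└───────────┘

Directions: right, right, right, down, left, down, right, right, right, down, down, down
Counts: {'right': 6, 'down': 5, 'left': 1}
Most common: right (6 times)

Solution:

┌─────────┬─┐
│A → → ↓  │ │
├───┬─╴ ╷ ╵ │
│   │↓ ↲│   │
│ ╷ │ ╶─┴───┤
│ │ │↳ → → ↓│
│ └─┴─────╴ │
│          ↓│
├─────────┐ │
│         │↓│
│ ╶───────┘ │
│          B│
└───────────┘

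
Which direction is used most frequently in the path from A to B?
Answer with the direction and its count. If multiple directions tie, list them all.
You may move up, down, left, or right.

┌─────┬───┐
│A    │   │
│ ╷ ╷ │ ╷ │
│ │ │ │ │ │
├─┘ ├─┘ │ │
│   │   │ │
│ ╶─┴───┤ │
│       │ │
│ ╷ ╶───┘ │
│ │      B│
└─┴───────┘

Directions: right, down, down, left, down, right, down, right, right, right
Counts: {'right': 5, 'down': 4, 'left': 1}
Most common: right (5 times)

Solution:

┌─────┬───┐
│A ↓  │   │
│ ╷ ╷ │ ╷ │
│ │↓│ │ │ │
├─┘ ├─┘ │ │
│↓ ↲│   │ │
│ ╶─┴───┤ │
│↳ ↓    │ │
│ ╷ ╶───┘ │
│ │↳ → → B│
└─┴───────┘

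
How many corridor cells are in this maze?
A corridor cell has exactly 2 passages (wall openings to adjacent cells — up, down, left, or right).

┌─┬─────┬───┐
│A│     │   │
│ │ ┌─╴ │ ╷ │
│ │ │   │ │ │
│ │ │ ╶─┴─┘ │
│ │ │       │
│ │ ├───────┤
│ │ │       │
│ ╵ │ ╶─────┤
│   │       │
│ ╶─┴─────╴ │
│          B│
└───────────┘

Counting cells with exactly 2 passages:
Total corridor cells: 32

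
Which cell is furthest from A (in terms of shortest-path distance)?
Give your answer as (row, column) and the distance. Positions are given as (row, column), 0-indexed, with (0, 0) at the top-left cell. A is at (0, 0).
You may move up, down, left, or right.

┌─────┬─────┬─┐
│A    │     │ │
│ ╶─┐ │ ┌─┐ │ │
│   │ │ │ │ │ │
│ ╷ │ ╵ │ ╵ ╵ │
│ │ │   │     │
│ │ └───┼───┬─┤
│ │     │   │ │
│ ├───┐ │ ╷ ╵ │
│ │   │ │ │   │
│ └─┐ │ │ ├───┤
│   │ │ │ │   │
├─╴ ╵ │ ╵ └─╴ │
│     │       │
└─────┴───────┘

Computing BFS distances from A to all cells:
Furthest cell: (3, 6)
Distance: 17 steps

Path from A to the furthest cell:

┌─────┬─────┬─┐
│A    │     │ │
│ ╶─┐ │ ┌─┐ │ │
│↳ ↓│ │ │ │ │ │
│ ╷ │ ╵ │ ╵ ╵ │
│ │↓│   │     │
│ │ └───┼───┬─┤
│ │↳ → ↓│↱ ↓│B│
│ ├───┐ │ ╷ ╵ │
│ │   │↓│↑│↳ ↑│
│ └─┐ │ │ ├───┤
│   │ │↓│↑│   │
├─╴ ╵ │ ╵ └─╴ │
│     │↳ ↑    │
└─────┴───────┘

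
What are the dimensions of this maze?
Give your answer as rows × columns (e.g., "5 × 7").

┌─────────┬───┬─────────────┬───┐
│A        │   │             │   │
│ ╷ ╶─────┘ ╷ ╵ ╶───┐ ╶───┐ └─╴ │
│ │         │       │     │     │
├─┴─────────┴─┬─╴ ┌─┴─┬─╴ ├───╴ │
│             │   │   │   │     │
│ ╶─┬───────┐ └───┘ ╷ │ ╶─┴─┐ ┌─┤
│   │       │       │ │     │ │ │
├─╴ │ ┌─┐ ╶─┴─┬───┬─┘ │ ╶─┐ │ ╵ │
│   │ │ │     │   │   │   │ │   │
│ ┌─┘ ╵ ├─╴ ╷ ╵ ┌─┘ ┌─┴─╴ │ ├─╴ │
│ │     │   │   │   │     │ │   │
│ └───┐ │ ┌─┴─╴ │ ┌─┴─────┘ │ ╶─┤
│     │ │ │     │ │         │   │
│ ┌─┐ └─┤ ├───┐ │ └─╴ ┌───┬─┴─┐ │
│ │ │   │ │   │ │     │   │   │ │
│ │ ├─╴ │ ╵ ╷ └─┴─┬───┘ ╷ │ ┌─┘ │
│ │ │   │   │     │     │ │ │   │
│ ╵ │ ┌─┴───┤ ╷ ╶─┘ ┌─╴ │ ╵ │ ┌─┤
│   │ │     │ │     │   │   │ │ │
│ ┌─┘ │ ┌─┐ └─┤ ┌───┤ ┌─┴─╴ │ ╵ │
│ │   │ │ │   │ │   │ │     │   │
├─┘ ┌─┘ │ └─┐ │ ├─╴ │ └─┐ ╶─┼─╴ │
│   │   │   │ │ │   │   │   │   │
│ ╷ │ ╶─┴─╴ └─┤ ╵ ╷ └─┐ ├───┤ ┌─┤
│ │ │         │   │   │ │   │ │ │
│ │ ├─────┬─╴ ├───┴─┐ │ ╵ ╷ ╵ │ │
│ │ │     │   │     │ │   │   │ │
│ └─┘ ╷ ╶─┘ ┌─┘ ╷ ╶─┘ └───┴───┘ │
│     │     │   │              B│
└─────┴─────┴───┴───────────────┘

Counting the maze dimensions:
Rows (vertical): 15
Columns (horizontal): 16
Dimensions: 15 × 16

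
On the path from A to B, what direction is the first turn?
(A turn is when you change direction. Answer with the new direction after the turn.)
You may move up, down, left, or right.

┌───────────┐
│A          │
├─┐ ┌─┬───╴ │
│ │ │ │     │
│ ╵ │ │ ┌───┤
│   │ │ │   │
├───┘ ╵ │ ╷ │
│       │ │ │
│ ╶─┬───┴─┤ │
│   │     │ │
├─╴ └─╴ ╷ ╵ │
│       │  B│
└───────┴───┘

Directions: right, right, right, right, right, down, left, left, down, down, left, left, left, down, right, down, right, right, up, right, down, right
First turn direction: down

Solution:

┌───────────┐
│A → → → → ↓│
├─┐ ┌─┬───╴ │
│ │ │ │↓ ← ↲│
│ ╵ │ │ ┌───┤
│   │ │↓│   │
├───┘ ╵ │ ╷ │
│↓ ← ← ↲│ │ │
│ ╶─┬───┴─┤ │
│↳ ↓│  ↱ ↓│ │
├─╴ └─╴ ╷ ╵ │
│  ↳ → ↑│↳ B│
└───────┴───┘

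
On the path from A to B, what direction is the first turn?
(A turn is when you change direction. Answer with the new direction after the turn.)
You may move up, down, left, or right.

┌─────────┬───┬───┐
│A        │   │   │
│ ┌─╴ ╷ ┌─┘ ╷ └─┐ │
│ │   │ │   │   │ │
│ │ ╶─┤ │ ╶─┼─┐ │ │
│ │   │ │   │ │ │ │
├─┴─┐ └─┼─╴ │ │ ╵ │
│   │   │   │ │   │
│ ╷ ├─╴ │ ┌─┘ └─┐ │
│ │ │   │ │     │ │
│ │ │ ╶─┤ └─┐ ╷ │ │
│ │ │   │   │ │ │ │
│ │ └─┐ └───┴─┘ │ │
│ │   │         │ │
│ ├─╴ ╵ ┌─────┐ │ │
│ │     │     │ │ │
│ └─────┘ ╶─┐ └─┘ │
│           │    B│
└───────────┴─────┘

Directions: right, right, down, left, down, right, down, right, down, left, down, right, down, down, left, up, left, up, up, up, left, down, down, down, down, down, right, right, right, right, up, right, right, down, right, right
First turn direction: down

Solution:

┌─────────┬───┬───┐
│A → ↓    │   │   │
│ ┌─╴ ╷ ┌─┘ ╷ └─┐ │
│ │↓ ↲│ │   │   │ │
│ │ ╶─┤ │ ╶─┼─┐ │ │
│ │↳ ↓│ │   │ │ │ │
├─┴─┐ └─┼─╴ │ │ ╵ │
│↓ ↰│↳ ↓│   │ │   │
│ ╷ ├─╴ │ ┌─┘ └─┐ │
│↓│↑│↓ ↲│ │     │ │
│ │ │ ╶─┤ └─┐ ╷ │ │
│↓│↑│↳ ↓│   │ │ │ │
│ │ └─┐ └───┴─┘ │ │
│↓│↑ ↰│↓        │ │
│ ├─╴ ╵ ┌─────┐ │ │
│↓│  ↑ ↲│↱ → ↓│ │ │
│ └─────┘ ╶─┐ └─┘ │
│↳ → → → ↑  │↳ → B│
└───────────┴─────┘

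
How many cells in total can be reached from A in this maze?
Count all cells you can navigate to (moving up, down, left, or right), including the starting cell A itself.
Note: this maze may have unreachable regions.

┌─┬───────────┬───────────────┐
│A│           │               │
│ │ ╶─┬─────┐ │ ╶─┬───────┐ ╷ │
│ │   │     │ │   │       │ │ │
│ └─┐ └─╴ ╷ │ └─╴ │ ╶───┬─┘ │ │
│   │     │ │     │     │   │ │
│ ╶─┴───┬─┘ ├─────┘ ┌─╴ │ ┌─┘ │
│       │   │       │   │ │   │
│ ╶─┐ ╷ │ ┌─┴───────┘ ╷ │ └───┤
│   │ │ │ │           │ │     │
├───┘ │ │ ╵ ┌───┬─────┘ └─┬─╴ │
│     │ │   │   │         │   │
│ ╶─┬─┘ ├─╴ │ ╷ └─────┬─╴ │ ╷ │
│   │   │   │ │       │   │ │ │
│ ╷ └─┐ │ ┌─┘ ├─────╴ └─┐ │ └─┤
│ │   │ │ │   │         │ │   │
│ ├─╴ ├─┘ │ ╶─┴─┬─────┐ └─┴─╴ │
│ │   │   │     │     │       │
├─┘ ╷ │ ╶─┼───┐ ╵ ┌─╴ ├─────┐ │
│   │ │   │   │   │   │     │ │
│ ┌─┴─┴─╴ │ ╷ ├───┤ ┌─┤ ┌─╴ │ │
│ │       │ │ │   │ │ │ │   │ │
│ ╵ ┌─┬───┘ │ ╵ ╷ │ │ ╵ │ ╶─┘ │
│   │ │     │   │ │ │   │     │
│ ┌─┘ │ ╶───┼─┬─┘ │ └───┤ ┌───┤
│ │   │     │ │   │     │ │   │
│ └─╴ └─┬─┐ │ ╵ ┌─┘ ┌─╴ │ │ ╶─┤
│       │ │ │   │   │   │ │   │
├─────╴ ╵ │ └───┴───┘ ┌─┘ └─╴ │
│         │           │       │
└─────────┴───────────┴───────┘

Using BFS/flood-fill to find all reachable cells from A:
Maze size: 15 × 15 = 225 total cells
All cells are reachable — the maze is fully connected.
Reachable cells: 225

Reachable region (· marks reachable cells):

┌─┬───────────┬───────────────┐
│A│· · · · · ·│· · · · · · · ·│
│ │ ╶─┬─────┐ │ ╶─┬───────┐ ╷ │
│·│· ·│· · ·│·│· ·│· · · ·│·│·│
│ └─┐ └─╴ ╷ │ └─╴ │ ╶───┬─┘ │ │
│· ·│· · ·│·│· · ·│· · ·│· ·│·│
│ ╶─┴───┬─┘ ├─────┘ ┌─╴ │ ┌─┘ │
│· · · ·│· ·│· · · ·│· ·│·│· ·│
│ ╶─┐ ╷ │ ┌─┴───────┘ ╷ │ └───┤
│· ·│·│·│·│· · · · · ·│·│· · ·│
├───┘ │ │ ╵ ┌───┬─────┘ └─┬─╴ │
│· · ·│·│· ·│· ·│· · · · ·│· ·│
│ ╶─┬─┘ ├─╴ │ ╷ └─────┬─╴ │ ╷ │
│· ·│· ·│· ·│·│· · · ·│· ·│·│·│
│ ╷ └─┐ │ ┌─┘ ├─────╴ └─┐ │ └─┤
│·│· ·│·│·│· ·│· · · · ·│·│· ·│
│ ├─╴ ├─┘ │ ╶─┴─┬─────┐ └─┴─╴ │
│·│· ·│· ·│· · ·│· · ·│· · · ·│
├─┘ ╷ │ ╶─┼───┐ ╵ ┌─╴ ├─────┐ │
│· ·│·│· ·│· ·│· ·│· ·│· · ·│·│
│ ┌─┴─┴─╴ │ ╷ ├───┤ ┌─┤ ┌─╴ │ │
│·│· · · ·│·│·│· ·│·│·│·│· ·│·│
│ ╵ ┌─┬───┘ │ ╵ ╷ │ │ ╵ │ ╶─┘ │
│· ·│·│· · ·│· ·│·│·│· ·│· · ·│
│ ┌─┘ │ ╶───┼─┬─┘ │ └───┤ ┌───┤
│·│· ·│· · ·│·│· ·│· · ·│·│· ·│
│ └─╴ └─┬─┐ │ ╵ ┌─┘ ┌─╴ │ │ ╶─┤
│· · · ·│·│·│· ·│· ·│· ·│·│· ·│
├─────╴ ╵ │ └───┴───┘ ┌─┘ └─╴ │
│· · · · ·│· · · · · ·│· · · ·│
└─────────┴───────────┴───────┘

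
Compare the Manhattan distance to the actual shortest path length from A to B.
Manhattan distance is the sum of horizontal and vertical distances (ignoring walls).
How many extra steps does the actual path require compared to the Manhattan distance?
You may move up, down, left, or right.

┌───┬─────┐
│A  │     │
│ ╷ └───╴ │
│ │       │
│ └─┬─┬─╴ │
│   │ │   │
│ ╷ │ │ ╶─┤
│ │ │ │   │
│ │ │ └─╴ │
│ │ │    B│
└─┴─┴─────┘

Manhattan distance: |4 - 0| + |4 - 0| = 8
Actual path length: 10
Extra steps: 10 - 8 = 2

Solution:

┌───┬─────┐
│A ↓│     │
│ ╷ └───╴ │
│ │↳ → → ↓│
│ └─┬─┬─╴ │
│   │ │↓ ↲│
│ ╷ │ │ ╶─┤
│ │ │ │↳ ↓│
│ │ │ └─╴ │
│ │ │    B│
└─┴─┴─────┘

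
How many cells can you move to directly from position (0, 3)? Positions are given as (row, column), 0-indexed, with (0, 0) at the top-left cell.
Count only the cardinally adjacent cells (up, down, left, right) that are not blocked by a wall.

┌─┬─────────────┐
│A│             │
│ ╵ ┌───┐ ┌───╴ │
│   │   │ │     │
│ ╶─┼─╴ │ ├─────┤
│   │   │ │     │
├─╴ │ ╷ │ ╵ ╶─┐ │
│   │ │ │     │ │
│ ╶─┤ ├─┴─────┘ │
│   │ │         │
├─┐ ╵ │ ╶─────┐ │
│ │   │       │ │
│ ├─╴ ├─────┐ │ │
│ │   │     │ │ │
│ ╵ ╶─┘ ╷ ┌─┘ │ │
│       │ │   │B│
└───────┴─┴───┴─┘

Checking passable neighbors of (0, 3):
Neighbors: (0, 2), (0, 4)
Count: 2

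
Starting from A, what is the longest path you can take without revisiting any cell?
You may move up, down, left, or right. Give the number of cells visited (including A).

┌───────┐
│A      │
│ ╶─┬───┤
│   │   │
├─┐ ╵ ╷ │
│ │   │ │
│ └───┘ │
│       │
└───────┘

Finding longest simple path using DFS:
Start: (0, 0)
Longest path visits 13 cells
Path: A → down → right → down → right → up → right → down → down → left → left → left → up

Solution:

┌───────┐
│A      │
│ ╶─┬───┤
│↳ ↓│↱ ↓│
├─┐ ╵ ╷ │
│B│↳ ↑│↓│
│ └───┘ │
│↑ ← ← ↲│
└───────┘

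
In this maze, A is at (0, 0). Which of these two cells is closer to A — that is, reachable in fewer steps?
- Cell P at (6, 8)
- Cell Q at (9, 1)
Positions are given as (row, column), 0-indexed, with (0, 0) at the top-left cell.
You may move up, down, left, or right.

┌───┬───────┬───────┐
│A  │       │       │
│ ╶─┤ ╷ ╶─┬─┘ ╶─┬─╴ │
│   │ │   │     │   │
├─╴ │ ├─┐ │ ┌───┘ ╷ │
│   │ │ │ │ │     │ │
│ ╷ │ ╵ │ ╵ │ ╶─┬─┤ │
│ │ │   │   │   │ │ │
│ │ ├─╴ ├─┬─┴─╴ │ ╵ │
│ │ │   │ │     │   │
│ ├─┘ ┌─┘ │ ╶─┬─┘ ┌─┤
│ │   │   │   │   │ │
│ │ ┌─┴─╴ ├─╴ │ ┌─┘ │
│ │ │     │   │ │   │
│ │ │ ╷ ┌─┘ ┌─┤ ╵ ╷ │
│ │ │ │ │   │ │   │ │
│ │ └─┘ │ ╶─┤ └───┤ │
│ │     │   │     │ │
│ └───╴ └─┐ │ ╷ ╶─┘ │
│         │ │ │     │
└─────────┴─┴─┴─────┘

Shortest path A → P at (6, 8): 52 steps
Shortest path A → Q at (9, 1): 12 steps

Q is closer (12 steps vs 52 steps).

Path to P:

┌───┬───────┬───────┐
│A  │↱ ↓    │↱ → → ↓│
│ ╶─┤ ╷ ╶─┬─┘ ╶─┬─╴ │
│↳ ↓│↑│↳ ↓│↱ ↑  │  ↓│
├─╴ │ ├─┐ │ ┌───┘ ╷ │
│↓ ↲│↑│ │↓│↑│     │↓│
│ ╷ │ ╵ │ ╵ │ ╶─┬─┤ │
│↓│ │↑ ↰│↳ ↑│   │ │↓│
│ │ ├─╴ ├─┬─┴─╴ │ ╵ │
│↓│ │↱ ↑│ │     │↓ ↲│
│ ├─┘ ┌─┘ │ ╶─┬─┘ ┌─┤
│↓│↱ ↑│   │   │↓ ↲│ │
│ │ ┌─┴─╴ ├─╴ │ ┌─┘ │
│↓│↑│     │   │↓│P  │
│ │ │ ╷ ┌─┘ ┌─┤ ╵ ╷ │
│↓│↑│ │ │   │ │↳ ↑│ │
│ │ └─┘ │ ╶─┤ └───┤ │
│↓│↑ ← ↰│   │     │ │
│ └───╴ └─┐ │ ╷ ╶─┘ │
│↳ → → ↑  │ │ │     │
└─────────┴─┴─┴─────┘

Path to Q:

┌───┬───────┬───────┐
│A  │       │       │
│ ╶─┤ ╷ ╶─┬─┘ ╶─┬─╴ │
│↳ ↓│ │   │     │   │
├─╴ │ ├─┐ │ ┌───┘ ╷ │
│↓ ↲│ │ │ │ │     │ │
│ ╷ │ ╵ │ ╵ │ ╶─┬─┤ │
│↓│ │   │   │   │ │ │
│ │ ├─╴ ├─┬─┴─╴ │ ╵ │
│↓│ │   │ │     │   │
│ ├─┘ ┌─┘ │ ╶─┬─┘ ┌─┤
│↓│   │   │   │   │ │
│ │ ┌─┴─╴ ├─╴ │ ┌─┘ │
│↓│ │     │   │ │   │
│ │ │ ╷ ┌─┘ ┌─┤ ╵ ╷ │
│↓│ │ │ │   │ │   │ │
│ │ └─┘ │ ╶─┤ └───┤ │
│↓│     │   │     │ │
│ └───╴ └─┐ │ ╷ ╶─┘ │
│↳ Q      │ │ │     │
└─────────┴─┴─┴─────┘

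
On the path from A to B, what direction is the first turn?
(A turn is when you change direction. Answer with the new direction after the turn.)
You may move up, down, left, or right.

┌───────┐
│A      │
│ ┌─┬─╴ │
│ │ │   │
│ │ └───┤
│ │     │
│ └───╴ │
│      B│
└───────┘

Directions: down, down, down, right, right, right
First turn direction: right

Solution:

┌───────┐
│A      │
│ ┌─┬─╴ │
│↓│ │   │
│ │ └───┤
│↓│     │
│ └───╴ │
│↳ → → B│
└───────┘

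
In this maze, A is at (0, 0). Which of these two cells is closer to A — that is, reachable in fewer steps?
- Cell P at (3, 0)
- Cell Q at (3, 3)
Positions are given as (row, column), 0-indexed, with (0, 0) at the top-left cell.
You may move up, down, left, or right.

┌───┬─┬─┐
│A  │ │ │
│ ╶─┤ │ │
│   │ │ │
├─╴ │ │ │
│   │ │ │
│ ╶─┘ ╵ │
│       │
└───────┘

Shortest path A → P at (3, 0): 5 steps
Shortest path A → Q at (3, 3): 8 steps

P is closer (5 steps vs 8 steps).

Path to P:

┌───┬─┬─┐
│A  │ │ │
│ ╶─┤ │ │
│↳ ↓│ │ │
├─╴ │ │ │
│↓ ↲│ │ │
│ ╶─┘ ╵ │
│P      │
└───────┘

Path to Q:

┌───┬─┬─┐
│A  │ │ │
│ ╶─┤ │ │
│↳ ↓│ │ │
├─╴ │ │ │
│↓ ↲│ │ │
│ ╶─┘ ╵ │
│↳ → → Q│
└───────┘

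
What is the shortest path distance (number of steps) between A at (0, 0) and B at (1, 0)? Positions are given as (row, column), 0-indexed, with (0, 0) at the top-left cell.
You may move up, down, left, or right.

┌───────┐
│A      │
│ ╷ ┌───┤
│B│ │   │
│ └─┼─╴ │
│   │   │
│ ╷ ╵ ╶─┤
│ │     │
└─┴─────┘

Finding path from (0, 0) to (1, 0):
Path: (0,0) → (1,0)
Distance: 1 steps

Solution:

┌───────┐
│A      │
│ ╷ ┌───┤
│B│ │   │
│ └─┼─╴ │
│   │   │
│ ╷ ╵ ╶─┤
│ │     │
└─┴─────┘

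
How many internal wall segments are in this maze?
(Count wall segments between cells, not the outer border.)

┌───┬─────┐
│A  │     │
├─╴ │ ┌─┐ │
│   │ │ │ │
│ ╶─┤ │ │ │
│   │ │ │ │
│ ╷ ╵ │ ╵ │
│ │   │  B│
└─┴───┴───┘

Counting internal wall segments:
Total internal walls: 12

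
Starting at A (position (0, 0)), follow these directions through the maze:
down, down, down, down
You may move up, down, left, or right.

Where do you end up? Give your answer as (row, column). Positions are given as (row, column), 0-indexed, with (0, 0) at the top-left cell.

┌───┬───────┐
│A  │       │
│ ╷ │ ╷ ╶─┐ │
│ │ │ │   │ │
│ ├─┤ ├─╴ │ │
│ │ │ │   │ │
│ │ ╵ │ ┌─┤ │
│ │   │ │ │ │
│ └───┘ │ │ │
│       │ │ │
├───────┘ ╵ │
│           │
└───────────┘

Following directions step by step:
Start: (0, 0)
  down: (0, 0) → (1, 0)
  down: (1, 0) → (2, 0)
  down: (2, 0) → (3, 0)
  down: (3, 0) → (4, 0)
Final position: (4, 0)

Path taken:

┌───┬───────┐
│A  │       │
│ ╷ │ ╷ ╶─┐ │
│↓│ │ │   │ │
│ ├─┤ ├─╴ │ │
│↓│ │ │   │ │
│ │ ╵ │ ┌─┤ │
│↓│   │ │ │ │
│ └───┘ │ │ │
│B      │ │ │
├───────┘ ╵ │
│           │
└───────────┘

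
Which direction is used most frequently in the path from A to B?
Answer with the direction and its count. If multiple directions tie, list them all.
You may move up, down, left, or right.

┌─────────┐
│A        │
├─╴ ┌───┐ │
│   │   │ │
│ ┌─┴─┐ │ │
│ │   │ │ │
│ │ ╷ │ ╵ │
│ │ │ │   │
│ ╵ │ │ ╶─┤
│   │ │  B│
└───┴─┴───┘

Directions: right, right, right, right, down, down, down, left, down, right
Counts: {'right': 5, 'down': 4, 'left': 1}
Most common: right (5 times)

Solution:

┌─────────┐
│A → → → ↓│
├─╴ ┌───┐ │
│   │   │↓│
│ ┌─┴─┐ │ │
│ │   │ │↓│
│ │ ╷ │ ╵ │
│ │ │ │↓ ↲│
│ ╵ │ │ ╶─┤
│   │ │↳ B│
└───┴─┴───┘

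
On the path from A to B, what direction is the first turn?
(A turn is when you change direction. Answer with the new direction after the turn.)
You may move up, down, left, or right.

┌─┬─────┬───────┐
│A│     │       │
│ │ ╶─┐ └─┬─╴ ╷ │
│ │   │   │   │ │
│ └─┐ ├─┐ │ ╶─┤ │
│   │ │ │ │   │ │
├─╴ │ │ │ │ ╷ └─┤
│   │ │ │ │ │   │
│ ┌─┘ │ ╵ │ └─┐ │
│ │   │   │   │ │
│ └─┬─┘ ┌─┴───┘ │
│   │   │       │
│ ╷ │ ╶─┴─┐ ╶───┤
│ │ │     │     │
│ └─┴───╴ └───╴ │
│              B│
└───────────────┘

Directions: down, down, right, down, left, down, down, down, down, right, right, right, right, right, right, right
First turn direction: right

Solution:

┌─┬─────┬───────┐
│A│     │       │
│ │ ╶─┐ └─┬─╴ ╷ │
│↓│   │   │   │ │
│ └─┐ ├─┐ │ ╶─┤ │
│↳ ↓│ │ │ │   │ │
├─╴ │ │ │ │ ╷ └─┤
│↓ ↲│ │ │ │ │   │
│ ┌─┘ │ ╵ │ └─┐ │
│↓│   │   │   │ │
│ └─┬─┘ ┌─┴───┘ │
│↓  │   │       │
│ ╷ │ ╶─┴─┐ ╶───┤
│↓│ │     │     │
│ └─┴───╴ └───╴ │
│↳ → → → → → → B│
└───────────────┘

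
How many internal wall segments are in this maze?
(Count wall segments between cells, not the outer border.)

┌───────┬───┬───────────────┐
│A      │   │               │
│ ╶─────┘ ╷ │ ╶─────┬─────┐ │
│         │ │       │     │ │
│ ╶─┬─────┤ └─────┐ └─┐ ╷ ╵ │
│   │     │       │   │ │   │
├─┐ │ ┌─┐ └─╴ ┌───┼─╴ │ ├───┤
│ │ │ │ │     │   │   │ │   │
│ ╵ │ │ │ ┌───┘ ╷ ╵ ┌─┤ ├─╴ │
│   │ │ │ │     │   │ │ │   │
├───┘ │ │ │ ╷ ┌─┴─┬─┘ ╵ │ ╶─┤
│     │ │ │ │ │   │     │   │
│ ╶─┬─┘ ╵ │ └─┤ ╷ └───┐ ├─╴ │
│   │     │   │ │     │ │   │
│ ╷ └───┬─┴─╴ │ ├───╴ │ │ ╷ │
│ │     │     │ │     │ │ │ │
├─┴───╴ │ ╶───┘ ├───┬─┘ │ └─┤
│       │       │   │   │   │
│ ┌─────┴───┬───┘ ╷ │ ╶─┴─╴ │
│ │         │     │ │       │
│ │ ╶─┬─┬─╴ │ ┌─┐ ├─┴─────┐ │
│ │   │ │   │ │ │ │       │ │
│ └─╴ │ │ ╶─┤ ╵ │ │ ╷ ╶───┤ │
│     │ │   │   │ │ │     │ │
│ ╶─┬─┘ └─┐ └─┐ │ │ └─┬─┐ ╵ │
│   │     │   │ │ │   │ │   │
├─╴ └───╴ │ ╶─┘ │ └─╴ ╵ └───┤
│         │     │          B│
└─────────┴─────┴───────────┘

Counting internal wall segments:
Total internal walls: 169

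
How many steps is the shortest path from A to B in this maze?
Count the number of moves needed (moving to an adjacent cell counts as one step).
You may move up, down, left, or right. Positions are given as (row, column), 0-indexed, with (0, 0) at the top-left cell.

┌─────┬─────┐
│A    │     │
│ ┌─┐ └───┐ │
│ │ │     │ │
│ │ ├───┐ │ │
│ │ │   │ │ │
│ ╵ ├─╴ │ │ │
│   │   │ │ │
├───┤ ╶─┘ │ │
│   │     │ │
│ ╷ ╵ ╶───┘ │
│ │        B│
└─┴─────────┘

Using BFS to find shortest path:
Start: (0, 0), End: (5, 5)
Path found:
(0,0) → (0,1) → (0,2) → (1,2) → (1,3) → (1,4) → (2,4) → (3,4) → (4,4) → (4,3) → (4,2) → (5,2) → (5,3) → (5,4) → (5,5)
Number of steps: 14

Solution:

┌─────┬─────┐
│A → ↓│     │
│ ┌─┐ └───┐ │
│ │ │↳ → ↓│ │
│ │ ├───┐ │ │
│ │ │   │↓│ │
│ ╵ ├─╴ │ │ │
│   │   │↓│ │
├───┤ ╶─┘ │ │
│   │↓ ← ↲│ │
│ ╷ ╵ ╶───┘ │
│ │  ↳ → → B│
└─┴─────────┘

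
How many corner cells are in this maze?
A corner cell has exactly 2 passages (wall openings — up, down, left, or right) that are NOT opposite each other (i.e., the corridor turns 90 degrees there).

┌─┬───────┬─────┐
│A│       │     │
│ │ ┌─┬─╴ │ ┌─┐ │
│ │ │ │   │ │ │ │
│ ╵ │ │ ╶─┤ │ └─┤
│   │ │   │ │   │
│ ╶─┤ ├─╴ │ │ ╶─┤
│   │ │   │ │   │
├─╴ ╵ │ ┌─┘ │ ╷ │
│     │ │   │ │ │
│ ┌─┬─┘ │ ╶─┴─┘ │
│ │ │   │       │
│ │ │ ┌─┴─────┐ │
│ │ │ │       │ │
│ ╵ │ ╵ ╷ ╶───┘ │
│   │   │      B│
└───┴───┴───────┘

Counting corner cells (2 non-opposite passages):
Total corners: 28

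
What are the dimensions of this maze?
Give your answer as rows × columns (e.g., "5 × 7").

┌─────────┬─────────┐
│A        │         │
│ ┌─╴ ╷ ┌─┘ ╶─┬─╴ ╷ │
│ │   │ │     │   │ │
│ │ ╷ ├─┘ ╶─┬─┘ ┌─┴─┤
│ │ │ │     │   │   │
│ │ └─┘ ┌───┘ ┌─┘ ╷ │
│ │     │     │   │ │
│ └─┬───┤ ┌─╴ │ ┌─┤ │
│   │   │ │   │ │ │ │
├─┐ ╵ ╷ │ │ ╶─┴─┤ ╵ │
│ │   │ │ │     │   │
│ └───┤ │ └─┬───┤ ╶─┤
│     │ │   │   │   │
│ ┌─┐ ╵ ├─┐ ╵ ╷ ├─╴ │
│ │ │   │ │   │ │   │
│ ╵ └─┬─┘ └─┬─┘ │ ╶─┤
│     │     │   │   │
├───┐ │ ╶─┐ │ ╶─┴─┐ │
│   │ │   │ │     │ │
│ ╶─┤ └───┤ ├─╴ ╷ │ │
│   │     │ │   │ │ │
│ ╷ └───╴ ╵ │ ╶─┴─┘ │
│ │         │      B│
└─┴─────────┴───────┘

Counting the maze dimensions:
Rows (vertical): 12
Columns (horizontal): 10
Dimensions: 12 × 10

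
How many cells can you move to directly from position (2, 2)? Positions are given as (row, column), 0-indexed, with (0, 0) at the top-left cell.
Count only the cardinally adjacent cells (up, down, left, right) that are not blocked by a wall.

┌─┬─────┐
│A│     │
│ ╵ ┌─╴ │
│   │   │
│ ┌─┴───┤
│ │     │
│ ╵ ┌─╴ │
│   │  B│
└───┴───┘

Checking passable neighbors of (2, 2):
Neighbors: (2, 1), (2, 3)
Count: 2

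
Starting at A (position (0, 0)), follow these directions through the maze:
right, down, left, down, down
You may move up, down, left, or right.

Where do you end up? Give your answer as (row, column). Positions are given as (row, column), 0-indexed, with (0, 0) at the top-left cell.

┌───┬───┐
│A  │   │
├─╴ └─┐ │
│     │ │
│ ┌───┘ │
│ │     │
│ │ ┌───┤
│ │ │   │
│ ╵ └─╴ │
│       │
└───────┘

Following directions step by step:
Start: (0, 0)
  right: (0, 0) → (0, 1)
  down: (0, 1) → (1, 1)
  left: (1, 1) → (1, 0)
  down: (1, 0) → (2, 0)
  down: (2, 0) → (3, 0)
Final position: (3, 0)

Path taken:

┌───┬───┐
│A ↓│   │
├─╴ └─┐ │
│↓ ↲  │ │
│ ┌───┘ │
│↓│     │
│ │ ┌───┤
│B│ │   │
│ ╵ └─╴ │
│       │
└───────┘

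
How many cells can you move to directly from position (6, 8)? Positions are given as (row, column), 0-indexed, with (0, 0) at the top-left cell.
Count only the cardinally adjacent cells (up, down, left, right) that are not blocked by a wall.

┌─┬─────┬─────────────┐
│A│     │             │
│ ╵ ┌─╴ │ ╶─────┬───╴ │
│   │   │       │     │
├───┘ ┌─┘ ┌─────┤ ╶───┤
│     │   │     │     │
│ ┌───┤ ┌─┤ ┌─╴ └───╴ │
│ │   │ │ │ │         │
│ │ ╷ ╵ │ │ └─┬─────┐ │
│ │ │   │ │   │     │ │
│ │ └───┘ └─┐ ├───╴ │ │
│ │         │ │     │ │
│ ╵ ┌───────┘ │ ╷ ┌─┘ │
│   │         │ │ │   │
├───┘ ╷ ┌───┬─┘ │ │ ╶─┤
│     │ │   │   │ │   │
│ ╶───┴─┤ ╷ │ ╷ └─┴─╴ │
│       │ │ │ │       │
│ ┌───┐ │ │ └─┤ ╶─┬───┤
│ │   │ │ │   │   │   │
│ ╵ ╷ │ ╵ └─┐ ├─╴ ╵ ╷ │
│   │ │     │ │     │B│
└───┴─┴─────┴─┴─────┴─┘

Checking passable neighbors of (6, 8):
Neighbors: (5, 8), (7, 8)
Count: 2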